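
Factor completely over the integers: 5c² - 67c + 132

(5c - 12)(c - 11)

Need a pair with product 5·132 = 660 and sum -67: that's -55 and -12.
Split the middle term: 5c² - 55c - 12c + 132 = 5c(c - 11) - 12(c - 11).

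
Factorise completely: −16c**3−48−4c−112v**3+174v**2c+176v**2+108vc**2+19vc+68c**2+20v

Group: 2v(−56v**2−25vc+4v+4c**2−20c+16) + (−4c−3)(−56v**2−25vc+4v+4c**2−20c+16); both groups contain (−56v**2−25vc+4v+4c**2−20c+16), so (2v−4c−3) is a factor with cofactor −56v**2−25vc+4v+4c**2−20c+16.
The cofactor groups again: −56v**2−25vc+4v+4c**2−20c+16 = −8v(7v+4c−4) + (c−4)(7v+4c−4); both groups contain (7v+4c−4), giving −(8v−c+4)(7v+4c−4).

−(2v−4c−3)(8v−c+4)(7v+4c−4)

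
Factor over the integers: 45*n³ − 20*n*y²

5*n*(3*n + 2*y)*(3*n − 2*y)

Pull out the common factor 5*n; 9*n² − 4*y² is a difference of squares.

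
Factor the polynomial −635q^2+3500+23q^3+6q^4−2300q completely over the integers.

Trying the rational-root candidates, q = 7/6 is a root, so (6q−7) is a factor; dividing leaves q^3+5q^2−100q−500.
Next, q = −5 is a root, so (q+5) divides it; the quotient is q^2−100.
The remaining quadratic factors as (q+10)(q−10).

(6q−7)(q+10)(q+5)(q−10)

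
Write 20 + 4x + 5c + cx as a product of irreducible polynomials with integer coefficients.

(c + 4)(x + 5)

Group as (cx + 5c) + (4x + 20) = c(x + 5) + 4(x + 5).
Both groups share the factor (x + 5).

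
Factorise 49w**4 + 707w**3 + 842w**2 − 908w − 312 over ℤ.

(7w + 2)(7w − 6)(w + 13)(w + 2)

Testing divisors of the constant over divisors of the leading coefficient, w = −2/7 is a root, so (7w + 2) divides it; the quotient is 7w**3 + 99w**2 + 92w − 156.
Continuing, w = 6/7 is a root, giving the factor (7w − 6) and quotient w**2 + 15w + 26.
The remaining quadratic factors as (w + 13)(w + 2).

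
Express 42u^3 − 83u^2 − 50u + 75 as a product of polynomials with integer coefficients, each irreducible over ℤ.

By the rational root theorem, u = 15/7 is a root, so (7u − 15) divides it; the quotient is 6u^2 + u − 5.
The remaining quadratic factors as (6u − 5)(u + 1).

(6u − 5)(7u − 15)(u + 1)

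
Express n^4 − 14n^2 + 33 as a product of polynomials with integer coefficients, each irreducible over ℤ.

Substitute u = n^2 to get a quadratic in u, then factor.
n^2 − 11 is irreducible over ℤ (11 is not a perfect square).
n^2 − 3 is irreducible over ℤ (3 is not a perfect square).

(n^2 − 11)(n^2 − 3)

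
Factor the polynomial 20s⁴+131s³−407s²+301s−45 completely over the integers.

Testing divisors of the constant over divisors of the leading coefficient, s = 5/4 is a root, so (4s−5) is a factor; dividing leaves 5s³+39s²−53s+9.
Next, s = −9 is a root, so (s+9) divides it; the quotient is 5s²−6s+1.
The remaining quadratic factors as (s−1)(5s−1).

(4s−5)(5s−1)(s+9)(s−1)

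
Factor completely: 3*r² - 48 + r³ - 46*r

By the rational root theorem, r = 6 is a root, giving the factor (r - 6) and quotient r² + 9*r + 8.
The remaining quadratic factors as (r + 8)(r + 1).

(r + 1)*(r + 8)*(r - 6)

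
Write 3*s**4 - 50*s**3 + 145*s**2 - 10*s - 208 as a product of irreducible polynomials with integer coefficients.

Among the possible rational roots, s = 8/3 is a root, so (3*s - 8) is a factor; dividing leaves s**3 - 14*s**2 + 11*s + 26.
Next, s = 2 is a root, so (s - 2) divides it; the quotient is s**2 - 12*s - 13.
The remaining quadratic factors as (s - 13)(s + 1).

(3*s - 8)*(s + 1)*(s - 13)*(s - 2)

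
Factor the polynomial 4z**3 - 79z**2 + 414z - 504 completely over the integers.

(4z - 7)(z - 12)(z - 6)

Testing divisors of the constant over divisors of the leading coefficient, z = 6 is a root, giving the factor (z - 6) and quotient 4z**2 - 55z + 84.
The remaining quadratic factors as (z - 12)(4z - 7).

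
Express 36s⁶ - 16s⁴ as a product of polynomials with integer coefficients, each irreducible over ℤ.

4s⁴(3s + 2)(3s - 2)

Every term has a factor of 4s⁴; factoring it out leaves 9s² - 4.
Recognize a difference of squares with the parts 3s and 2.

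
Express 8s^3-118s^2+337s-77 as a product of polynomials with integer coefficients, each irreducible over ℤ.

Trying the rational-root candidates, s = 1/4 is a root, so (4s-1) is a factor; dividing leaves 2s^2-29s+77.
The remaining quadratic factors as (2s-7)(s-11).

(2s-7)(4s-1)(s-11)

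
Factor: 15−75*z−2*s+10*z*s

Group as (10*z*s−75*z) + (−2*s+15) = 5*z*(2*s−15) − (2*s−15).
Both groups share the factor (2*s−15).

(2*s−15)*(5*z−1)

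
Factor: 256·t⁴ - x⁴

(4·t)⁴ − (x)⁴ = ((4·t)² − (x)²)((4·t)² + (x)²); the first factor splits again, the second (16·t² + x²) is irreducible.

(4·t + x)·(4·t - x)·(16·t² + x²)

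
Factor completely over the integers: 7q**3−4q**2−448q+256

Testing divisors of the constant over divisors of the leading coefficient, q = 8 is a root, giving the factor (q−8) and quotient 7q**2+52q−32.
The remaining quadratic factors as (7q−4)(q+8).

(7q−4)(q+8)(q−8)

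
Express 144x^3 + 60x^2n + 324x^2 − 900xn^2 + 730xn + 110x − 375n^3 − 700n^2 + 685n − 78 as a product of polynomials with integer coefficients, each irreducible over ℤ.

(2x − 5n + 3)(6x + 15n − 2)(12x + 5n + 13)

Group: 6x(24x^2 − 50xn + 62x − 25n^2 − 50n + 39) + (15n − 2)(24x^2 − 50xn + 62x − 25n^2 − 50n + 39); both groups contain (24x^2 − 50xn + 62x − 25n^2 − 50n + 39), so (6x + 15n − 2) is a factor with cofactor 24x^2 − 50xn + 62x − 25n^2 − 50n + 39.
The cofactor groups again: 24x^2 − 50xn + 62x − 25n^2 − 50n + 39 = 12x(2x − 5n + 3) + (5n + 13)(2x − 5n + 3); both groups contain (2x − 5n + 3), giving (12x + 5n + 13)(2x − 5n + 3).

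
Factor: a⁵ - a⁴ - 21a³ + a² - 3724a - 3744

(a + 1)(a + 8)(a - 9)(a² - a + 52)

Trying the rational-root candidates, a = -8 is a root, so (a + 8) divides it; the quotient is a⁴ - 9a³ + 51a² - 407a - 468.
Then a = 9 is a root, so (a - 9) divides it; the quotient is a³ + 51a + 52.
Then a = -1 is a root, giving the factor (a + 1) and quotient a² - a + 52.
The quadratic a² - a + 52 has discriminant -207 < 0 and is irreducible over ℤ.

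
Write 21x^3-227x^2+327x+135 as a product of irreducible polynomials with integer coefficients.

(3x+1)(7x-15)(x-9)

Among the possible rational roots, x = 9 is a root, so (x-9) divides it; the quotient is 21x^2-38x-15.
The remaining quadratic factors as (3x+1)(7x-15).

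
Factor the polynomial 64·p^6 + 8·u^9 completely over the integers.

Pull out the common factor 8, leaving u^9 + 8·p^6.
Recognize a sum of cubes with the parts 2·p^2 and u^3.

8·(u^3 + 2·p^2)·(u^6 - 2·u^3·p^2 + 4·p^4)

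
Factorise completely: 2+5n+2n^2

Need a pair with product 2·2 = 4 and sum 5: that's 4 and 1.
Split the middle term: 2n^2+4n + n+2 = 2n(n+2) + (n+2).

(2n+1)(n+2)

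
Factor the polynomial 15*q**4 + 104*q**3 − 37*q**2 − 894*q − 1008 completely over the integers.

(3*q + 7)*(5*q + 8)*(q + 6)*(q − 3)

Trying the rational-root candidates, q = −6 is a root, so (q + 6) is a factor; dividing leaves 15*q**3 + 14*q**2 − 121*q − 168.
Then q = 3 is a root, so (q − 3) is a factor; dividing leaves 15*q**2 + 59*q + 56.
The remaining quadratic factors as (3*q + 7)(5*q + 8).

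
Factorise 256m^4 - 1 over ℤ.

Difference of squares twice: with A = 4m and B = 1, A⁴ − B⁴ = (A² − B²)(A² + B²), and A² − B² factors again.

(4m + 1)(4m - 1)(16m^2 + 1)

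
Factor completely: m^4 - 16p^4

(m + 2p)(m - 2p)(m^2 + 4p^2)

Difference of squares twice: with A = m and B = 2p, A⁴ − B⁴ = (A² − B²)(A² + B²), and A² − B² factors again.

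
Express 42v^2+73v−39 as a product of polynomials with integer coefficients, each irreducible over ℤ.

Need a pair with product 42·(−39) = −1638 and sum 73: that's 91 and −18.
Split the middle term: 42v^2+91v − 18v−39 = 7v(6v+13) − 3(6v+13).

(6v+13)(7v−3)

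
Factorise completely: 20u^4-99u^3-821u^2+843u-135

(4u-3)(5u-1)(u+5)(u-9)

Testing divisors of the constant over divisors of the leading coefficient, u = 3/4 is a root, so (4u-3) divides it; the quotient is 5u^3-21u^2-221u+45.
Next, u = -5 is a root, giving the factor (u+5) and quotient 5u^2-46u+9.
The remaining quadratic factors as (5u-1)(u-9).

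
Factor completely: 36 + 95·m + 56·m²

(7·m + 4)·(8·m + 9)

Need a pair with product 56·36 = 2016 and sum 95: that's 32 and 63.
Split the middle term: 56·m² + 32·m + 63·m + 36 = 8·m·(7·m + 4) + 9·(7·m + 4).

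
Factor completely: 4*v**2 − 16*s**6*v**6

−4*v**2*(2*s**3*v**2 + 1)*(2*s**3*v**2 − 1)

Every term has a factor of 4*v**2; factoring it out leaves −4*s**6*v**4 + 1.
Recognize a difference of squares with the parts 1 and 2*s**3*v**2.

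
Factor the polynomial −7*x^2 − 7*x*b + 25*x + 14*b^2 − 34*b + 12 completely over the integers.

Group: −x*(7*x − 7*b + 3) + (−2*b + 4)*(7*x − 7*b + 3); both groups contain (7*x − 7*b + 3).

−(7*x − 7*b + 3)*(x + 2*b − 4)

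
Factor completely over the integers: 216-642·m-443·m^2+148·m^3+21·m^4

Trying the rational-root candidates, m = 2/7 is a root, so (7·m-2) is a factor; dividing leaves 3·m^3+22·m^2-57·m-108.
Next, m = -9 is a root, so (m+9) divides it; the quotient is 3·m^2-5·m-12.
The remaining quadratic factors as (3·m+4)(m-3).

(3·m+4)·(7·m-2)·(m+9)·(m-3)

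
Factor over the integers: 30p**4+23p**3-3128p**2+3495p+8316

Trying the rational-root candidates, p = 9 is a root, so (p-9) is a factor; dividing leaves 30p**3+293p**2-491p-924.
Next, p = 12/5 is a root, so (5p-12) is a factor; dividing leaves 6p**2+73p+77.
The remaining quadratic factors as (6p+7)(p+11).

(5p-12)(6p+7)(p+11)(p-9)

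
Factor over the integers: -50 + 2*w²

Pull out the common factor 2; w² - 25 is a difference of squares.

2*(w + 5)*(w - 5)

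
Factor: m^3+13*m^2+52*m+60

Testing divisors of the constant over divisors of the leading coefficient, m = -5 is a root, giving the factor (m+5) and quotient m^2+8*m+12.
The remaining quadratic factors as (m+6)(m+2).

(m+2)*(m+5)*(m+6)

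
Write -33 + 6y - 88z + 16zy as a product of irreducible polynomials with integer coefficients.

(2y - 11)(8z + 3)

Group as (16zy - 88z) + (6y - 33) = 8z(2y - 11) + 3(2y - 11).
Both groups share the factor (2y - 11).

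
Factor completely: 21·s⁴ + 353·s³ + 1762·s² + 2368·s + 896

Testing divisors of the constant over divisors of the leading coefficient, s = -2/3 is a root, giving the factor (3·s + 2) and quotient 7·s³ + 113·s² + 512·s + 448.
Continuing, s = -8/7 is a root, so (7·s + 8) is a factor; dividing leaves s² + 15·s + 56.
The remaining quadratic factors as (s + 7)(s + 8).

(3·s + 2)·(7·s + 8)·(s + 7)·(s + 8)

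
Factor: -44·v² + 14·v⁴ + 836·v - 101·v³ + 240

(2·v + 5)·(7·v + 2)·(v - 4)·(v - 6)

Trying the rational-root candidates, v = -2/7 is a root, so (7·v + 2) divides it; the quotient is 2·v³ - 15·v² - 2·v + 120.
Continuing, v = 4 is a root, giving the factor (v - 4) and quotient 2·v² - 7·v - 30.
The remaining quadratic factors as (v - 6)(2·v + 5).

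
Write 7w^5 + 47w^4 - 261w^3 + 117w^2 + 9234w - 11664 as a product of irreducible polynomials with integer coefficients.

(7w - 9)(w + 6)(w + 9)(w^2 - 7w + 24)

By the rational root theorem, w = -6 is a root, giving the factor (w + 6) and quotient 7w^4 + 5w^3 - 291w^2 + 1863w - 1944.
Continuing, w = 9/7 is a root, so (7w - 9) divides it; the quotient is w^3 + 2w^2 - 39w + 216.
Next, w = -9 is a root, so (w + 9) divides it; the quotient is w^2 - 7w + 24.
The quadratic w^2 - 7w + 24 has discriminant -47 < 0 and is irreducible over ℤ.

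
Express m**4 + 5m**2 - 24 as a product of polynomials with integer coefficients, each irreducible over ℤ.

(m**2 + 8)(m**2 - 3)

Substitute u = m**2 to get a quadratic in u, then factor.
m**2 + 8 is irreducible over ℤ (always positive, so no real roots).
m**2 - 3 is irreducible over ℤ (3 is not a perfect square).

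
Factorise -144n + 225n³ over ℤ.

Every term has a factor of 9n. Then 25n² - 16 = (5n)² − (4)².

9n(5n + 4)(5n - 4)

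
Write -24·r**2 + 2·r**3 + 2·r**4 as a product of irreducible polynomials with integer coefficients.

Pull out the common factor 2·r**2, then factor the remaining trinomial.

2·r**2·(r + 4)·(r - 3)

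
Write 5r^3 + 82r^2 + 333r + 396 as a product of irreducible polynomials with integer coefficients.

Among the possible rational roots, r = −12/5 is a root, so (5r + 12) divides it; the quotient is r^2 + 14r + 33.
The remaining quadratic factors as (r + 11)(r + 3).

(5r + 12)(r + 11)(r + 3)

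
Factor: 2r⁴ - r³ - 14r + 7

(2r - 1)(r³ - 7)

Group as (2r⁴ - 14r) + (-r³ + 7) = 2r(r³ - 7) - (r³ - 7).
Both groups share the factor (r³ - 7).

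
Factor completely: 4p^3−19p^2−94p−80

(4p+5)(p+2)(p−8)

Among the possible rational roots, p = −5/4 is a root, so (4p+5) is a factor; dividing leaves p^2−6p−16.
The remaining quadratic factors as (p−8)(p+2).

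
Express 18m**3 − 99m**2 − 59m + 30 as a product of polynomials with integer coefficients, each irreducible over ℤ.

(3m − 1)(6m + 5)(m − 6)

Testing divisors of the constant over divisors of the leading coefficient, m = 6 is a root, so (m − 6) is a factor; dividing leaves 18m**2 + 9m − 5.
The remaining quadratic factors as (3m − 1)(6m + 5).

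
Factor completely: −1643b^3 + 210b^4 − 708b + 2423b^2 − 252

(5b + 1)(6b − 7)(7b − 6)(b − 6)

Trying the rational-root candidates, b = 6 is a root, so (b − 6) is a factor; dividing leaves 210b^3 − 383b^2 + 125b + 42.
Next, b = 7/6 is a root, giving the factor (6b − 7) and quotient 35b^2 − 23b − 6.
The remaining quadratic factors as (7b − 6)(5b + 1).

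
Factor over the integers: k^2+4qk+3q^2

(3q+k)(q+k)

Group: q(3q+k) + k(3q+k); both groups contain (3q+k).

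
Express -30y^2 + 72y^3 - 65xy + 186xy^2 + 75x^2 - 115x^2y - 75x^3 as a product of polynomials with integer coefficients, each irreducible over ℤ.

-(3x + y)(5x + 12y - 5)(5x - 6y)

Group: 3x(-25x^2 - 30xy + 25x + 72y^2 - 30y) + y(-25x^2 - 30xy + 25x + 72y^2 - 30y); both groups contain (-25x^2 - 30xy + 25x + 72y^2 - 30y), so (3x + y) is a factor with cofactor -25x^2 - 30xy + 25x + 72y^2 - 30y.
The cofactor groups again: -25x^2 - 30xy + 25x + 72y^2 - 30y = -5x(5x - 6y) + (-12y + 5)(5x - 6y); both groups contain (5x - 6y), giving -(5x + 12y - 5)(5x - 6y).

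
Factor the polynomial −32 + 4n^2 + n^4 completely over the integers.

Substitute u = n^2 to get a quadratic in u, then factor.
n^2 − 4 is a difference of squares.
n^2 + 8 is irreducible over ℤ (always positive, so no real roots).

(n + 2)(n − 2)(n^2 + 8)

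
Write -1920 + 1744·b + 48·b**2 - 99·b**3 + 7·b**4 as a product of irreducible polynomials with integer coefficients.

Among the possible rational roots, b = 12 is a root, giving the factor (b - 12) and quotient 7·b**3 - 15·b**2 - 132·b + 160.
Continuing, b = -4 is a root, so (b + 4) is a factor; dividing leaves 7·b**2 - 43·b + 40.
The remaining quadratic factors as (7·b - 8)(b - 5).

(7·b - 8)·(b + 4)·(b - 12)·(b - 5)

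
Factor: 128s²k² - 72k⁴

8k²(4s - 3k)(4s + 3k)

Pull out the common factor 8k²; 16s² - 9k² is a difference of squares.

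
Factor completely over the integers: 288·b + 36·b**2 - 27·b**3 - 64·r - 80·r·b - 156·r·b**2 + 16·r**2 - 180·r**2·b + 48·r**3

Group: 2·r·(24·r**2 + 18·r·b + 8·r + 3·b**2 - 4·b - 32) - 9·b·(24·r**2 + 18·r·b + 8·r + 3·b**2 - 4·b - 32); both groups contain (24·r**2 + 18·r·b + 8·r + 3·b**2 - 4·b - 32), so (2·r - 9·b) is a factor with cofactor 24·r**2 + 18·r·b + 8·r + 3·b**2 - 4·b - 32.
The cofactor groups again: 24·r**2 + 18·r·b + 8·r + 3·b**2 - 4·b - 32 = 4·r·(6·r + 3·b + 8) + (b - 4)·(6·r + 3·b + 8); both groups contain (6·r + 3·b + 8), giving (4·r + b - 4)·(6·r + 3·b + 8).

(2·r - 9·b)·(6·r + 3·b + 8)·(4·r + b - 4)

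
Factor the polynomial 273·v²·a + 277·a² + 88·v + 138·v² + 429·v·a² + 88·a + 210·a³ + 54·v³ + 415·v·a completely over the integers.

Group: 9·v·(6·v² + 21·v·a + 8·v + 15·a² + 8·a) + (14·a + 11)·(6·v² + 21·v·a + 8·v + 15·a² + 8·a); both groups contain (6·v² + 21·v·a + 8·v + 15·a² + 8·a), so (9·v + 14·a + 11) is a factor with cofactor 6·v² + 21·v·a + 8·v + 15·a² + 8·a.
The cofactor groups again: 6·v² + 21·v·a + 8·v + 15·a² + 8·a = 6·v·(v + a) + (15·a + 8)·(v + a); both groups contain (v + a), giving (6·v + 15·a + 8)·(v + a).

(9·v + 14·a + 11)·(6·v + 15·a + 8)·(v + a)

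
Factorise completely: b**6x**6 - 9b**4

b**4(bx**3 + 3)(bx**3 - 3)

Every term has a factor of b**4; factoring it out leaves b**2x**6 - 9.
Recognize a difference of squares with the parts bx**3 and 3.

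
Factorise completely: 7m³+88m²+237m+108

By the rational root theorem, m = -9 is a root, giving the factor (m+9) and quotient 7m²+25m+12.
The remaining quadratic factors as (m+3)(7m+4).

(7m+4)(m+3)(m+9)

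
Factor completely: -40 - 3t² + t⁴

Substitute u = t² to get a quadratic in u, then factor.
t² - 8 is irreducible over ℤ (8 is not a perfect square).
t² + 5 is irreducible over ℤ (always positive, so no real roots).

(t² + 5)(t² - 8)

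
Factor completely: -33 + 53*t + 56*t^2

Need a pair with product 56·(-33) = -1848 and sum 53: that's 77 and -24.
Split the middle term: 56*t^2 + 77*t - 24*t - 33 = 7*t*(8*t + 11) - 3*(8*t + 11).

(7*t - 3)*(8*t + 11)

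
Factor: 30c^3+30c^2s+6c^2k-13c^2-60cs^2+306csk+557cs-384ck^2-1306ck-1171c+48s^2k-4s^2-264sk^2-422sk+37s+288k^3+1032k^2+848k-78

(15c-12k+1)(2c+4s-6k-13)(c-s+4k+6)

Group: 2c(15c^2-15cs+48ck+91c+12sk-s-48k^2-68k+6) + (4s-6k-13)(15c^2-15cs+48ck+91c+12sk-s-48k^2-68k+6); both groups contain (15c^2-15cs+48ck+91c+12sk-s-48k^2-68k+6), so (2c+4s-6k-13) is a factor with cofactor 15c^2-15cs+48ck+91c+12sk-s-48k^2-68k+6.
The cofactor groups again: 15c^2-15cs+48ck+91c+12sk-s-48k^2-68k+6 = 15c(c-s+4k+6) + (-12k+1)(c-s+4k+6); both groups contain (c-s+4k+6), giving (15c-12k+1)(c-s+4k+6).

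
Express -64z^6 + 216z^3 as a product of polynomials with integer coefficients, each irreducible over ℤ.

Pull out the common factor 8z^3, leaving -8z^3 + 27.
Recognize a difference of cubes with the parts 3 and 2z.

-8z^3(2z - 3)(4z^2 + 6z + 9)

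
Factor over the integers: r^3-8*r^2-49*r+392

By the rational root theorem, r = 7 is a root, so (r-7) is a factor; dividing leaves r^2-r-56.
The remaining quadratic factors as (r-8)(r+7).

(r+7)*(r-7)*(r-8)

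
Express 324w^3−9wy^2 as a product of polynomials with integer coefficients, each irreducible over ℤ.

9w(6w+y)(6w−y)

Every term has a factor of 9w. Then 36w^2−y^2 = (6w)² − (y)².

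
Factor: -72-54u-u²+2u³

Among the possible rational roots, u = -4 is a root, giving the factor (u+4) and quotient 2u²-9u-18.
The remaining quadratic factors as (u-6)(2u+3).

(2u+3)(u+4)(u-6)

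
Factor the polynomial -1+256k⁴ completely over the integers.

(4k+1)(4k-1)(16k²+1)

(4k)⁴ − (1)⁴ = ((4k)² − (1)²)((4k)² + (1)²); the first factor splits again, the second (16k²+1) is irreducible.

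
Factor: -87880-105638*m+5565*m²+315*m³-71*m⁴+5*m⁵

(5*m+4)*(m+10)*(m-13)*(m²-12*m+169)

By the rational root theorem, m = 13 is a root, so (m-13) is a factor; dividing leaves 5*m⁴-6*m³+237*m²+8646*m+6760.
Continuing, m = -10 is a root, so (m+10) divides it; the quotient is 5*m³-56*m²+797*m+676.
Continuing, m = -4/5 is a root, so (5*m+4) divides it; the quotient is m²-12*m+169.
The quadratic m²-12*m+169 has discriminant -532 < 0 and is irreducible over ℤ.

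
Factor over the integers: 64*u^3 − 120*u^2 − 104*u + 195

Group as (64*u^3 − 104*u) + (−120*u^2 + 195) = 8*u*(8*u^2 − 13) − 15*(8*u^2 − 13).
Both groups share the factor (8*u^2 − 13).

(8*u − 15)*(8*u^2 − 13)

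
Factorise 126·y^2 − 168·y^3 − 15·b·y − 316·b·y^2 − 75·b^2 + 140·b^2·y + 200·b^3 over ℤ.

(5·b + 7·y)·(5·b − 6·y)·(8·b + 4·y − 3)

Group: 5·b·(40·b^2 + 76·b·y − 15·b + 28·y^2 − 21·y) − 6·y·(40·b^2 + 76·b·y − 15·b + 28·y^2 − 21·y); both groups contain (40·b^2 + 76·b·y − 15·b + 28·y^2 − 21·y), so (5·b − 6·y) is a factor with cofactor 40·b^2 + 76·b·y − 15·b + 28·y^2 − 21·y.
The cofactor groups again: 40·b^2 + 76·b·y − 15·b + 28·y^2 − 21·y = 8·b·(5·b + 7·y) + (4·y − 3)·(5·b + 7·y); both groups contain (5·b + 7·y), giving (8·b + 4·y − 3)·(5·b + 7·y).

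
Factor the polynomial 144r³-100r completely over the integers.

4r(6r+5)(6r-5)

Factor out 4r, leaving 36r²-25, which is a difference of two squares.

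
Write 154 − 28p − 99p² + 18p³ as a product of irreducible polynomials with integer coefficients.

Group as (18p³ − 28p) + (−99p² + 154) = 2p(9p² − 14) − 11(9p² − 14).
Both groups share the factor (9p² − 14).

(2p − 11)(9p² − 14)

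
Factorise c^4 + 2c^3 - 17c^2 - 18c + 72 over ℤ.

(c + 3)(c + 4)(c - 2)(c - 3)

Testing divisors of the constant over divisors of the leading coefficient, c = 2 is a root, so (c - 2) divides it; the quotient is c^3 + 4c^2 - 9c - 36.
Continuing, c = -3 is a root, giving the factor (c + 3) and quotient c^2 + c - 12.
The remaining quadratic factors as (c + 4)(c - 3).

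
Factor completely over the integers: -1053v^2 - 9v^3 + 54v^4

9v^2(2v - 9)(3v + 13)

Pull out the common factor 9v^2, then factor the remaining trinomial.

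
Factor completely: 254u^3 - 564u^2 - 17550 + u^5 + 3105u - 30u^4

Testing divisors of the constant over divisors of the leading coefficient, u = 15 is a root, giving the factor (u - 15) and quotient u^4 - 15u^3 + 29u^2 - 129u + 1170.
Then u = 13 is a root, so (u - 13) is a factor; dividing leaves u^3 - 2u^2 + 3u - 90.
Next, u = 5 is a root, so (u - 5) is a factor; dividing leaves u^2 + 3u + 18.
The quadratic u^2 + 3u + 18 has discriminant -63 < 0 and is irreducible over ℤ.

(u - 13)(u - 15)(u - 5)(u^2 + 3u + 18)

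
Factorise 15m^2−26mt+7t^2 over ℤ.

(3m−t)(5m−7t)

Group: 3m(5m−7t) − t(5m−7t); both groups contain (5m−7t).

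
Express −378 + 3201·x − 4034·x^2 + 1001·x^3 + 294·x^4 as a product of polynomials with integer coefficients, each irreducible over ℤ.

(6·x − 7)·(7·x − 1)·(7·x − 9)·(x + 6)

Among the possible rational roots, x = 1/7 is a root, giving the factor (7·x − 1) and quotient 42·x^3 + 149·x^2 − 555·x + 378.
Then x = 7/6 is a root, so (6·x − 7) divides it; the quotient is 7·x^2 + 33·x − 54.
The remaining quadratic factors as (7·x − 9)(x + 6).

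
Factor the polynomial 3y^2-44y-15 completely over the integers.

Need a pair with product 3·(-15) = -45 and sum -44: that's 1 and -45.
Split the middle term: 3y^2+y - 45y-15 = y(3y+1) - 15(3y+1).

(3y+1)(y-15)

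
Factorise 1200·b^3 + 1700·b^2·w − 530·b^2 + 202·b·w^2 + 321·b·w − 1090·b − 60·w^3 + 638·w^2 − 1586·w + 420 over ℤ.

(10·b + 3·w − 10)·(15·b − 2·w + 14)·(8·b + 10·w − 3)

Group: 10·b·(120·b^2 + 134·b·w + 67·b − 20·w^2 + 146·w − 42) + (3·w − 10)·(120·b^2 + 134·b·w + 67·b − 20·w^2 + 146·w − 42); both groups contain (120·b^2 + 134·b·w + 67·b − 20·w^2 + 146·w − 42), so (10·b + 3·w − 10) is a factor with cofactor 120·b^2 + 134·b·w + 67·b − 20·w^2 + 146·w − 42.
The cofactor groups again: 120·b^2 + 134·b·w + 67·b − 20·w^2 + 146·w − 42 = 15·b·(8·b + 10·w − 3) + (−2·w + 14)·(8·b + 10·w − 3); both groups contain (8·b + 10·w − 3), giving (15·b − 2·w + 14)·(8·b + 10·w − 3).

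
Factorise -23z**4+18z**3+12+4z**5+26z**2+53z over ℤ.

(4z+1)(z-3)(z-4)(z**2+z+1)

By the rational root theorem, z = -1/4 is a root, so (4z+1) is a factor; dividing leaves z**4-6z**3+6z**2+5z+12.
Then z = 3 is a root, so (z-3) is a factor; dividing leaves z**3-3z**2-3z-4.
Continuing, z = 4 is a root, giving the factor (z-4) and quotient z**2+z+1.
The quadratic z**2+z+1 has discriminant -3 < 0 and is irreducible over ℤ.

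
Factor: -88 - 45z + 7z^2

Need a pair with product 7·(-88) = -616 and sum -45: that's -56 and 11.
Split the middle term: 7z^2 - 56z + 11z - 88 = 7z(z - 8) + 11(z - 8).

(7z + 11)(z - 8)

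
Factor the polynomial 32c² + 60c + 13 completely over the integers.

Need a pair with product 32·13 = 416 and sum 60: that's 52 and 8.
Split the middle term: 32c² + 52c + 8c + 13 = 4c(8c + 13) + (8c + 13).

(4c + 1)(8c + 13)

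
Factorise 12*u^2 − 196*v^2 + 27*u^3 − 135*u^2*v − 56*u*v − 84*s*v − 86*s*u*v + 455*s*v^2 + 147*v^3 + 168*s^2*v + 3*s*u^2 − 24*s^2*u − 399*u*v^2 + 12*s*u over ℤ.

−(3*s + 3*u + 7*v)*(8*s − 9*u + 3*v − 4)*(u − 7*v)

Group: u*(−24*s^2 + 3*s*u − 65*s*v + 12*s + 27*u^2 + 54*u*v + 12*u − 21*v^2 + 28*v) − 7*v*(−24*s^2 + 3*s*u − 65*s*v + 12*s + 27*u^2 + 54*u*v + 12*u − 21*v^2 + 28*v); both groups contain (−24*s^2 + 3*s*u − 65*s*v + 12*s + 27*u^2 + 54*u*v + 12*u − 21*v^2 + 28*v), so (u − 7*v) is a factor with cofactor −24*s^2 + 3*s*u − 65*s*v + 12*s + 27*u^2 + 54*u*v + 12*u − 21*v^2 + 28*v.
The cofactor groups again: −24*s^2 + 3*s*u − 65*s*v + 12*s + 27*u^2 + 54*u*v + 12*u − 21*v^2 + 28*v = −8*s*(3*s + 3*u + 7*v) + (9*u − 3*v + 4)*(3*s + 3*u + 7*v); both groups contain (3*s + 3*u + 7*v), giving −(8*s − 9*u + 3*v − 4)*(3*s + 3*u + 7*v).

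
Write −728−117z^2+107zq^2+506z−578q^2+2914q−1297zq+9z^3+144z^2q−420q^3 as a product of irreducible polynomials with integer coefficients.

(3z−4q−14)(z+15q−4)(3z+7q−13)

Group: 3z(3z^2+52zq−25z+105q^2−223q+52) + (−4q−14)(3z^2+52zq−25z+105q^2−223q+52); both groups contain (3z^2+52zq−25z+105q^2−223q+52), so (3z−4q−14) is a factor with cofactor 3z^2+52zq−25z+105q^2−223q+52.
The cofactor groups again: 3z^2+52zq−25z+105q^2−223q+52 = z(3z+7q−13) + (15q−4)(3z+7q−13); both groups contain (3z+7q−13), giving (z+15q−4)(3z+7q−13).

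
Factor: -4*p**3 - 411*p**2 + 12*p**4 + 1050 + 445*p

(2*p - 5)*(6*p + 7)*(p + 6)*(p - 5)

Trying the rational-root candidates, p = -7/6 is a root, so (6*p + 7) is a factor; dividing leaves 2*p**3 - 3*p**2 - 65*p + 150.
Continuing, p = 5/2 is a root, so (2*p - 5) divides it; the quotient is p**2 + p - 30.
The remaining quadratic factors as (p - 5)(p + 6).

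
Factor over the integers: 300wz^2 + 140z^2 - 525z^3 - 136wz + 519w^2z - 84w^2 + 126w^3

Group: 3w(42w^2 + 75wz - 28w - 75z^2 + 20z) + 7z(42w^2 + 75wz - 28w - 75z^2 + 20z); both groups contain (42w^2 + 75wz - 28w - 75z^2 + 20z), so (3w + 7z) is a factor with cofactor 42w^2 + 75wz - 28w - 75z^2 + 20z.
The cofactor groups again: 42w^2 + 75wz - 28w - 75z^2 + 20z = 6w(7w - 5z) + (15z - 4)(7w - 5z); both groups contain (7w - 5z), giving (6w + 15z - 4)(7w - 5z).

(3w + 7z)(6w + 15z - 4)(7w - 5z)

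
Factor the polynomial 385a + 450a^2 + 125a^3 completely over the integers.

5a(5a + 11)(5a + 7)

Pull out the common factor 5a, then factor the remaining trinomial.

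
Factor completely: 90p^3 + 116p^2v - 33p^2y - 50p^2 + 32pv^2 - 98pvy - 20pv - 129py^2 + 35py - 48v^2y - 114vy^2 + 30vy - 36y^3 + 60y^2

Group: 9p(10p^2 + 4pv - 7py - 6vy - 12y^2) + (8v + 3y - 5)(10p^2 + 4pv - 7py - 6vy - 12y^2); both groups contain (10p^2 + 4pv - 7py - 6vy - 12y^2), so (9p + 8v + 3y - 5) is a factor with cofactor 10p^2 + 4pv - 7py - 6vy - 12y^2.
The cofactor groups again: 10p^2 + 4pv - 7py - 6vy - 12y^2 = 2p(5p + 2v + 4y) - 3y(5p + 2v + 4y); both groups contain (5p + 2v + 4y), giving (2p - 3y)(5p + 2v + 4y).

(2p - 3y)(5p + 2v + 4y)(9p + 8v + 3y - 5)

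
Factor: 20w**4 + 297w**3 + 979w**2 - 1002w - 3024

Trying the rational-root candidates, w = -9 is a root, so (w + 9) is a factor; dividing leaves 20w**3 + 117w**2 - 74w - 336.
Continuing, w = -6 is a root, so (w + 6) is a factor; dividing leaves 20w**2 - 3w - 56.
The remaining quadratic factors as (4w - 7)(5w + 8).

(4w - 7)(5w + 8)(w + 6)(w + 9)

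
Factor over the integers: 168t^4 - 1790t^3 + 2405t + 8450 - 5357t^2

(4t - 5)(6t + 13)(7t + 10)(t - 13)

By the rational root theorem, t = 5/4 is a root, so (4t - 5) divides it; the quotient is 42t^3 - 395t^2 - 1833t - 1690.
Then t = -13/6 is a root, so (6t + 13) is a factor; dividing leaves 7t^2 - 81t - 130.
The remaining quadratic factors as (7t + 10)(t - 13).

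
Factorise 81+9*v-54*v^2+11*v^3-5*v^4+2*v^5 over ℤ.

(2*v-3)*(v+1)*(v-3)*(v^2+v+9)

Among the possible rational roots, v = -1 is a root, so (v+1) divides it; the quotient is 2*v^4-7*v^3+18*v^2-72*v+81.
Then v = 3/2 is a root, giving the factor (2*v-3) and quotient v^3-2*v^2+6*v-27.
Continuing, v = 3 is a root, so (v-3) divides it; the quotient is v^2+v+9.
The quadratic v^2+v+9 has discriminant -35 < 0 and is irreducible over ℤ.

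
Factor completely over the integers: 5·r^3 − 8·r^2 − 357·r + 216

(5·r − 3)·(r + 8)·(r − 9)

By the rational root theorem, r = 9 is a root, so (r − 9) divides it; the quotient is 5·r^2 + 37·r − 24.
The remaining quadratic factors as (5·r − 3)(r + 8).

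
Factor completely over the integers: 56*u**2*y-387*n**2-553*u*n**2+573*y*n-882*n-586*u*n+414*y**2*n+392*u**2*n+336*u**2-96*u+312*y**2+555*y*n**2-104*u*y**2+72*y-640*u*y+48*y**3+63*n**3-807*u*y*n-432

(7*u-6*y-9*n-9)*(8*u-8*y-n+8)*(y+7*n+6)

Group: 7*u*(8*u*y+56*u*n+48*u-8*y**2-57*y*n-40*y-7*n**2+50*n+48) + (-6*y-9*n-9)*(8*u*y+56*u*n+48*u-8*y**2-57*y*n-40*y-7*n**2+50*n+48); both groups contain (8*u*y+56*u*n+48*u-8*y**2-57*y*n-40*y-7*n**2+50*n+48), so (7*u-6*y-9*n-9) is a factor with cofactor 8*u*y+56*u*n+48*u-8*y**2-57*y*n-40*y-7*n**2+50*n+48.
The cofactor groups again: 8*u*y+56*u*n+48*u-8*y**2-57*y*n-40*y-7*n**2+50*n+48 = y*(8*u-8*y-n+8) + (7*n+6)*(8*u-8*y-n+8); both groups contain (8*u-8*y-n+8), giving (y+7*n+6)*(8*u-8*y-n+8).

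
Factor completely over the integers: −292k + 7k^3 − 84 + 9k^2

By the rational root theorem, k = −7 is a root, giving the factor (k + 7) and quotient 7k^2 − 40k − 12.
The remaining quadratic factors as (7k + 2)(k − 6).

(7k + 2)(k + 7)(k − 6)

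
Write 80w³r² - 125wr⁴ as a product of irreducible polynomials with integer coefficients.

Factor out 5wr², leaving 16w² - 25r², which is a difference of two squares.

5r²w(4w - 5r)(4w + 5r)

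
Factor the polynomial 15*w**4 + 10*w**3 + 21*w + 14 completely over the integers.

Group as (15*w**4 + 21*w) + (10*w**3 + 14) = 3*w*(5*w**3 + 7) + 2*(5*w**3 + 7).
Both groups share the factor (5*w**3 + 7).

(3*w + 2)*(5*w**3 + 7)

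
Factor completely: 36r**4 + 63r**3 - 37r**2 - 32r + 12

By the rational root theorem, r = -2 is a root, so (r + 2) divides it; the quotient is 36r**3 - 9r**2 - 19r + 6.
Continuing, r = -3/4 is a root, so (4r + 3) is a factor; dividing leaves 9r**2 - 9r + 2.
The remaining quadratic factors as (3r - 1)(3r - 2).

(3r - 1)(3r - 2)(4r + 3)(r + 2)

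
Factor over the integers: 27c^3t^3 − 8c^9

Pull out the common factor c^3, leaving −8c^6 + 27t^3.
Recognize a difference of cubes with the parts 3t and 2c^2.

−c^3(2c^2 − 3t)(4c^4 + 6c^2t + 9t^2)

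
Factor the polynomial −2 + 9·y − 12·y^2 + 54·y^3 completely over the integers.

(9·y − 2)·(6·y^2 + 1)

Group as (54·y^3 + 9·y) + (−12·y^2 − 2) = 9·y·(6·y^2 + 1) − 2·(6·y^2 + 1).
Both groups share the factor (6·y^2 + 1).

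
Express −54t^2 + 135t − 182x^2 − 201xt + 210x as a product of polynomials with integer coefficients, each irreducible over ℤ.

Group: −14x(13x + 6t − 15) − 9t(13x + 6t − 15); both groups contain (13x + 6t − 15).

−(13x + 6t − 15)(14x + 9t)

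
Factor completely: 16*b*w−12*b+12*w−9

(4*b+3)*(4*w−3)

Group as (16*b*w−12*b) + (12*w−9) = 4*b*(4*w−3) + 3*(4*w−3).
Both groups share the factor (4*w−3).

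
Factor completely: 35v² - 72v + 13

(5v - 1)(7v - 13)

Need a pair with product 35·13 = 455 and sum -72: that's -65 and -7.
Split the middle term: 35v² - 65v - 7v + 13 = 5v(7v - 13) - (7v - 13).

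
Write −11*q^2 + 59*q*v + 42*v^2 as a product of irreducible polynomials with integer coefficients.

Group: −11*q*(q − 6*v) − 7*v*(q − 6*v); both groups contain (q − 6*v).

−(11*q + 7*v)*(q − 6*v)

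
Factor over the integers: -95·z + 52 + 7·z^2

Need a pair with product 7·52 = 364 and sum -95: that's -4 and -91.
Split the middle term: 7·z^2 - 4·z - 91·z + 52 = z·(7·z - 4) - 13·(7·z - 4).

(7·z - 4)·(z - 13)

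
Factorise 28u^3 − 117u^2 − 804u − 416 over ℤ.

(4u + 13)(7u + 4)(u − 8)

Trying the rational-root candidates, u = 8 is a root, so (u − 8) is a factor; dividing leaves 28u^2 + 107u + 52.
The remaining quadratic factors as (7u + 4)(4u + 13).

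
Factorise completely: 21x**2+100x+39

(3x+13)(7x+3)

Need a pair with product 21·39 = 819 and sum 100: that's 9 and 91.
Split the middle term: 21x**2+9x + 91x+39 = 3x(7x+3) + 13(7x+3).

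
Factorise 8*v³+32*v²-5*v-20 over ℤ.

Group as (8*v³-5*v) + (32*v²-20) = v*(8*v²-5) + 4*(8*v²-5).
Both groups share the factor (8*v²-5).

(v+4)*(8*v²-5)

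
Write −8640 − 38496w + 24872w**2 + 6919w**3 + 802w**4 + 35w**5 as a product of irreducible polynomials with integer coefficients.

(5w + 1)(7w − 9)(w + 12)(w**2 + 12w + 80)

Among the possible rational roots, w = −12 is a root, so (w + 12) divides it; the quotient is 35w**4 + 382w**3 + 2335w**2 − 3148w − 720.
Continuing, w = −1/5 is a root, giving the factor (5w + 1) and quotient 7w**3 + 75w**2 + 452w − 720.
Then w = 9/7 is a root, so (7w − 9) is a factor; dividing leaves w**2 + 12w + 80.
The quadratic w**2 + 12w + 80 has discriminant −176 < 0 and is irreducible over ℤ.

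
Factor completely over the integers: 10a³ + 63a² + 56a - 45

Among the possible rational roots, a = -9/5 is a root, so (5a + 9) is a factor; dividing leaves 2a² + 9a - 5.
The remaining quadratic factors as (a + 5)(2a - 1).

(2a - 1)(5a + 9)(a + 5)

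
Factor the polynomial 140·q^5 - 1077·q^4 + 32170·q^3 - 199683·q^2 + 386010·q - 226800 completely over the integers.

Testing divisors of the constant over divisors of the leading coefficient, q = 15/4 is a root, giving the factor (4·q - 15) and quotient 35·q^4 - 138·q^3 + 7525·q^2 - 21702·q + 15120.
Continuing, q = 8/7 is a root, giving the factor (7·q - 8) and quotient 5·q^3 - 14·q^2 + 1059·q - 1890.
Next, q = 9/5 is a root, giving the factor (5·q - 9) and quotient q^2 - q + 210.
The quadratic q^2 - q + 210 has discriminant -839 < 0 and is irreducible over ℤ.

(4·q - 15)·(5·q - 9)·(7·q - 8)·(q^2 - q + 210)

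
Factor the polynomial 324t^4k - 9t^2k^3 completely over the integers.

Every term has a factor of 9t^2k. Then 36t^2 - k^2 = (6t)² − (k)².

9kt^2(6t - k)(6t + k)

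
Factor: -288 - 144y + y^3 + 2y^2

(y + 12)(y + 2)(y - 12)

Testing divisors of the constant over divisors of the leading coefficient, y = 12 is a root, so (y - 12) is a factor; dividing leaves y^2 + 14y + 24.
The remaining quadratic factors as (y + 2)(y + 12).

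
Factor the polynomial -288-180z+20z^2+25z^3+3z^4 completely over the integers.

Among the possible rational roots, z = -2 is a root, so (z+2) is a factor; dividing leaves 3z^3+19z^2-18z-144.
Continuing, z = -6 is a root, giving the factor (z+6) and quotient 3z^2+z-24.
The remaining quadratic factors as (z+3)(3z-8).

(3z-8)(z+2)(z+3)(z+6)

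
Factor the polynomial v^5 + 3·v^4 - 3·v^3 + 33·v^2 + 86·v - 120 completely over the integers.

Among the possible rational roots, v = -3 is a root, so (v + 3) is a factor; dividing leaves v^4 - 3·v^2 + 42·v - 40.
Continuing, v = 1 is a root, giving the factor (v - 1) and quotient v^3 + v^2 - 2·v + 40.
Next, v = -4 is a root, so (v + 4) divides it; the quotient is v^2 - 3·v + 10.
The quadratic v^2 - 3·v + 10 has discriminant -31 < 0 and is irreducible over ℤ.

(v + 3)·(v + 4)·(v - 1)·(v^2 - 3·v + 10)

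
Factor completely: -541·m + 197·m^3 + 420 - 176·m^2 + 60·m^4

By the rational root theorem, m = 5/4 is a root, so (4·m - 5) divides it; the quotient is 15·m^3 + 68·m^2 + 41·m - 84.
Then m = 4/5 is a root, giving the factor (5·m - 4) and quotient 3·m^2 + 16·m + 21.
The remaining quadratic factors as (3·m + 7)(m + 3).

(3·m + 7)·(4·m - 5)·(5·m - 4)·(m + 3)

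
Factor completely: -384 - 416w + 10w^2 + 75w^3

(3w - 8)(5w + 6)(5w + 8)

Among the possible rational roots, w = 8/3 is a root, giving the factor (3w - 8) and quotient 25w^2 + 70w + 48.
The remaining quadratic factors as (5w + 6)(5w + 8).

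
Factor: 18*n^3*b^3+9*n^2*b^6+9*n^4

Factor out 9*n^2 first: what remains is n^2+2*n*b^3+b^6.
Recognize a perfect-square trinomial with the parts b^3 and n.

9*n^2*(n+b^3)^2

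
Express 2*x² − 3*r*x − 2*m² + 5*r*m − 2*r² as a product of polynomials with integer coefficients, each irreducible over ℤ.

−(r + 2*x − 2*m)*(2*r − x − m)

Group: −r*(2*r − x − m) + (−2*x + 2*m)*(2*r − x − m); both groups contain (2*r − x − m).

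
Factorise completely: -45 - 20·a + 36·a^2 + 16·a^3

(4·a + 9)·(4·a^2 - 5)

Group as (16·a^3 - 20·a) + (36·a^2 - 45) = 4·a·(4·a^2 - 5) + 9·(4·a^2 - 5).
Both groups share the factor (4·a^2 - 5).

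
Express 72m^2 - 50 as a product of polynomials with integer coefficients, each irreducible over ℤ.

2(6m + 5)(6m - 5)

Every term has a factor of 2. Then 36m^2 - 25 = (6m)² − (5)².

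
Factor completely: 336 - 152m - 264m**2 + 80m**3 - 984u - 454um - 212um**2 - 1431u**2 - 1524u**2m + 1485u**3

(9u - 10m - 12)(11u - 2m + 7)(15u + 4m - 4)

Group: 15u(99u**2 - 128um - 69u + 20m**2 - 46m - 84) + (4m - 4)(99u**2 - 128um - 69u + 20m**2 - 46m - 84); both groups contain (99u**2 - 128um - 69u + 20m**2 - 46m - 84), so (15u + 4m - 4) is a factor with cofactor 99u**2 - 128um - 69u + 20m**2 - 46m - 84.
The cofactor groups again: 99u**2 - 128um - 69u + 20m**2 - 46m - 84 = 11u(9u - 10m - 12) + (-2m + 7)(9u - 10m - 12); both groups contain (9u - 10m - 12), giving (11u - 2m + 7)(9u - 10m - 12).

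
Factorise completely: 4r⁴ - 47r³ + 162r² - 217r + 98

(4r - 7)(r - 1)(r - 2)(r - 7)

Testing divisors of the constant over divisors of the leading coefficient, r = 2 is a root, so (r - 2) divides it; the quotient is 4r³ - 39r² + 84r - 49.
Continuing, r = 7 is a root, giving the factor (r - 7) and quotient 4r² - 11r + 7.
The remaining quadratic factors as (r - 1)(4r - 7).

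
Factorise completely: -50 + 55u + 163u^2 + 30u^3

(5u - 2)(6u + 5)(u + 5)

By the rational root theorem, u = 2/5 is a root, giving the factor (5u - 2) and quotient 6u^2 + 35u + 25.
The remaining quadratic factors as (6u + 5)(u + 5).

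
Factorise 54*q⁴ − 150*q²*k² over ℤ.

Factor out 6*q², leaving 9*q² − 25*k², which is a difference of two squares.

6*q²*(3*q − 5*k)*(3*q + 5*k)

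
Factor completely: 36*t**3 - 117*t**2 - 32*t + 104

Group as (36*t**3 - 32*t) + (-117*t**2 + 104) = 4*t*(9*t**2 - 8) - 13*(9*t**2 - 8).
Both groups share the factor (9*t**2 - 8).

(4*t - 13)*(9*t**2 - 8)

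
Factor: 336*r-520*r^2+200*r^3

Pull out the common factor 8*r, then factor the remaining trinomial.

8*r*(5*r-6)*(5*r-7)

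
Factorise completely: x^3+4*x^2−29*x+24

(x+8)*(x−1)*(x−3)

Among the possible rational roots, x = 1 is a root, giving the factor (x−1) and quotient x^2+5*x−24.
The remaining quadratic factors as (x+8)(x−3).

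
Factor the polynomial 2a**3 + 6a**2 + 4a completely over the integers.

Pull out the common factor 2a, then factor the remaining trinomial.

2a(a + 1)(a + 2)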